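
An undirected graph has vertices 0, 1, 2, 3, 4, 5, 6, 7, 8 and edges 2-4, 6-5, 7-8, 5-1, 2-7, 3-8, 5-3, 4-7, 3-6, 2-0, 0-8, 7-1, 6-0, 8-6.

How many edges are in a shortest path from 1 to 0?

Distance 0: 1.
Distance 1: 5, 7.
Distance 2: 2, 3, 4, 6, 8.
Distance 3: 0 — contains 0.

3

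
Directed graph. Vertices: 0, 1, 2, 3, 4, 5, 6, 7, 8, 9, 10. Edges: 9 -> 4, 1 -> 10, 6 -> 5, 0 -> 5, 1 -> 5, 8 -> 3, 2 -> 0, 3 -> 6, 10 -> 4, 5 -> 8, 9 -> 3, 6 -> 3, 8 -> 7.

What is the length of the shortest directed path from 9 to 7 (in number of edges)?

5

Distance 0: 9.
Distance 1: 3, 4.
Distance 2: 6.
Distance 3: 5.
Distance 4: 8.
Distance 5: 7 — contains 7.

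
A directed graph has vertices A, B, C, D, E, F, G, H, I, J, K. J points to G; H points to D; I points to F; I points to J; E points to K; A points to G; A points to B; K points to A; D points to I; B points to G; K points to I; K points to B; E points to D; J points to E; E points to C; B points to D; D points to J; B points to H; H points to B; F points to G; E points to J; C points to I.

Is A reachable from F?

Explore from F.
Distance 1: reach G.
The search from F is exhausted; no directed path reaches A.

No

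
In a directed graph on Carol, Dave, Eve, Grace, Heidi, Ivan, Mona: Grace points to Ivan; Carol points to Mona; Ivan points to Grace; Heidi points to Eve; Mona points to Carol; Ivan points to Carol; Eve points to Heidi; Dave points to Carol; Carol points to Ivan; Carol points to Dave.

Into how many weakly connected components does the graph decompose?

2

From Carol: component {Carol, Dave, Grace, Ivan, Mona}.
From Eve: component {Eve, Heidi}.
That's 2 components.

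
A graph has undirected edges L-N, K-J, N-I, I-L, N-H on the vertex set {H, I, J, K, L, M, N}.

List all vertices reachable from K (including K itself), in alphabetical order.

Start at K.
Its neighbours: J.
Nothing further is reachable.

J, K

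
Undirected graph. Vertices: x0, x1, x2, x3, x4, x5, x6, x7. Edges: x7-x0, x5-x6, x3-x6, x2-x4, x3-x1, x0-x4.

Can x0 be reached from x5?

No

Explore from x5.
Distance 1: reach x6.
Distance 2: reach x3.
Distance 3: reach x1.
The search is exhausted without reaching x0; it lies in a different component.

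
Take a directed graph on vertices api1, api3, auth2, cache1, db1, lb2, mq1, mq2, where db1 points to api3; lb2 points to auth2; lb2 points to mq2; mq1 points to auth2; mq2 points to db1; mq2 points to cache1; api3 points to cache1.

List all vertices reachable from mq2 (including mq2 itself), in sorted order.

api3, cache1, db1, mq2

Start at mq2.
Its neighbours: cache1, db1.
Then their neighbours: api3.
Nothing further is reachable.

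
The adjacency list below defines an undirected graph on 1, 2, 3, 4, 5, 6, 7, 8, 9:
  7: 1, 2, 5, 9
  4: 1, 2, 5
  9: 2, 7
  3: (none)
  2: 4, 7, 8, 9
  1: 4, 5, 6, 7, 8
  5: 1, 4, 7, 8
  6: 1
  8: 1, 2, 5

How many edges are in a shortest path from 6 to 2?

3

Distance 0: 6.
Distance 1: 1.
Distance 2: 4, 5, 7, 8.
Distance 3: 2, 9 — contains 2.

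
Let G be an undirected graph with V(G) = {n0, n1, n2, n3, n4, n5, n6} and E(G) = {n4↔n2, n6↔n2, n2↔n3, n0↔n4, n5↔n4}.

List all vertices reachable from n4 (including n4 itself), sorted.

n0, n2, n3, n4, n5, n6

Start at n4.
Its neighbours: n0, n2, n5.
Then their neighbours: n3, n6.
Nothing further is reachable.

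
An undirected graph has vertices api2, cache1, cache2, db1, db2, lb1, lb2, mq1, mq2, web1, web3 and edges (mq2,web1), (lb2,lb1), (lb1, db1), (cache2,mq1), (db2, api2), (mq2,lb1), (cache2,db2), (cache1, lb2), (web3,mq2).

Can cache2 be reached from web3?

Explore from web3.
Distance 1: reach mq2.
Distance 2: reach lb1, web1.
Distance 3: reach db1, lb2.
Distance 4: reach cache1.
The search is exhausted without reaching cache2; it lies in a different component.

No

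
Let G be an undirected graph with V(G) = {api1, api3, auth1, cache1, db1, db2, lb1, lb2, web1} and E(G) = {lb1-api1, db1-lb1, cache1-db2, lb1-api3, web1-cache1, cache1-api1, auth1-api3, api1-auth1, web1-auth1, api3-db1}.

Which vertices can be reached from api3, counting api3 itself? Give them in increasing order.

api1, api3, auth1, cache1, db1, db2, lb1, web1

Start at api3.
Its neighbours: auth1, db1, lb1.
Then their neighbours: api1, web1.
Then next layer: cache1.
Then next layer: db2.
Nothing further is reachable.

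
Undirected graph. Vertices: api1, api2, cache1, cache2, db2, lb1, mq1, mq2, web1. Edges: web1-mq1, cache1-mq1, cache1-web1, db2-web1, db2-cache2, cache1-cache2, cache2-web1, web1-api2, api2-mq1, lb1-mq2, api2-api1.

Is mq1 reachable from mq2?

No

Explore from mq2.
Distance 1: reach lb1.
The search is exhausted without reaching mq1; it lies in a different component.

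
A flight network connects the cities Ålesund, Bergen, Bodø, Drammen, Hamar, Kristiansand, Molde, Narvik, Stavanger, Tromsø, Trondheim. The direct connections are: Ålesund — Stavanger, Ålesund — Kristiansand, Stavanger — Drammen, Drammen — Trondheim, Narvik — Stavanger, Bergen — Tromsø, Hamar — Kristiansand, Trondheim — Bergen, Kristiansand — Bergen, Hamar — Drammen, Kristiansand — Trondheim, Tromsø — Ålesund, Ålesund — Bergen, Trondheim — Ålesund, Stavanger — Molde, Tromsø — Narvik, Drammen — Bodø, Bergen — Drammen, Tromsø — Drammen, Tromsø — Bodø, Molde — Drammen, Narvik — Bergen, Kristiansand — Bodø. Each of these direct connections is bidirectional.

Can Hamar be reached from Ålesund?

Explore from Ålesund.
Distance 1: reach Bergen, Kristiansand, Stavanger, Tromsø, Trondheim.
Distance 2: reach Bodø, Drammen, Hamar, Molde, Narvik.
Found Hamar.

Yes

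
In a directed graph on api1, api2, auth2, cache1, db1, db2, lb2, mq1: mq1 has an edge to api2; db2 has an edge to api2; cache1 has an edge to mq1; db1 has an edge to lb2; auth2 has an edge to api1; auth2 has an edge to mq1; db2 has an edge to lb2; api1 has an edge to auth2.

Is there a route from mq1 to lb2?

No

Explore from mq1.
Distance 1: reach api2.
The search from mq1 is exhausted; no directed path reaches lb2.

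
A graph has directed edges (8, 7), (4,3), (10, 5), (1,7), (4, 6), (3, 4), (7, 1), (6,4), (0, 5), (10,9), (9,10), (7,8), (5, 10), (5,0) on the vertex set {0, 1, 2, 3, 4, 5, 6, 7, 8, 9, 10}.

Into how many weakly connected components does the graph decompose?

4

From 0: component {0, 5, 9, 10}.
From 1: component {1, 7, 8}.
From 2: component {2}.
From 3: component {3, 4, 6}.
That's 4 components.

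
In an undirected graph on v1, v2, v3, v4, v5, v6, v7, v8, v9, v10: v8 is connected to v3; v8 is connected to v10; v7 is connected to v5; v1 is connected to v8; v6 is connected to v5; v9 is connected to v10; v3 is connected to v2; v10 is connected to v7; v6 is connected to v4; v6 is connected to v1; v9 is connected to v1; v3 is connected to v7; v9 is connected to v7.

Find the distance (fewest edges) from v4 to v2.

5

Distance 0: v4.
Distance 1: v6.
Distance 2: v1, v5.
Distance 3: v7, v8, v9.
Distance 4: v3, v10.
Distance 5: v2 — contains v2.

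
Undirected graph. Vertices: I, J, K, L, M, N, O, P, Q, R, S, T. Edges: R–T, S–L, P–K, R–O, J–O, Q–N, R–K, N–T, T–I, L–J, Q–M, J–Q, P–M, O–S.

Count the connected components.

From I: component {I, J, K, L, M, N, O, P, Q, R, S, T}.
That's 1 component.

1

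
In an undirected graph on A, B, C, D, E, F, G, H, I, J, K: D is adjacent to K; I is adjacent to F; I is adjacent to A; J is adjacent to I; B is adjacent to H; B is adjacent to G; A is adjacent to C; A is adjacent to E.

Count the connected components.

3

From A: component {A, C, E, F, I, J}.
From B: component {B, G, H}.
From D: component {D, K}.
That's 3 components.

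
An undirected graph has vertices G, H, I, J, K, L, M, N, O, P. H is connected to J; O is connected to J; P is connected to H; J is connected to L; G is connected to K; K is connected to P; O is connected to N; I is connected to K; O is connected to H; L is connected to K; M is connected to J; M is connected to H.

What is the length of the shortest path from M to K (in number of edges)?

Distance 0: M.
Distance 1: H, J.
Distance 2: L, O, P.
Distance 3: K, N — contains K.

3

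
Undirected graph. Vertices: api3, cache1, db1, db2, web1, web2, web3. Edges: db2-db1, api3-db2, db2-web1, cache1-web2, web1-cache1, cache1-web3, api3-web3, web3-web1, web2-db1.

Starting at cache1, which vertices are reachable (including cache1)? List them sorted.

api3, cache1, db1, db2, web1, web2, web3

Start at cache1.
Its neighbours: web1, web2, web3.
Then their neighbours: api3, db1, db2.
Every vertex is now reached.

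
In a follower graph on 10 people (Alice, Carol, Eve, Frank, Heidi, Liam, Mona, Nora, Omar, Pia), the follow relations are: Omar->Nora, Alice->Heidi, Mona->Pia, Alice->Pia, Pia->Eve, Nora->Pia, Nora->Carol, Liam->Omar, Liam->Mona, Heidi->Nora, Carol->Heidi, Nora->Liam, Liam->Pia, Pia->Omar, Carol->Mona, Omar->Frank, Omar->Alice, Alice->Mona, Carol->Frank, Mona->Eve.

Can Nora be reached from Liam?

Explore from Liam.
Distance 1: reach Mona, Omar, Pia.
Distance 2: reach Alice, Eve, Frank, Nora.
Found Nora.

Yes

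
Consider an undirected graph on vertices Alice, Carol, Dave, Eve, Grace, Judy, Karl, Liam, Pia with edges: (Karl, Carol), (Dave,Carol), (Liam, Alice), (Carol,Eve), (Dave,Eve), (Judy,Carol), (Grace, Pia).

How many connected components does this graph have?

From Alice: component {Alice, Liam}.
From Carol: component {Carol, Dave, Eve, Judy, Karl}.
From Grace: component {Grace, Pia}.
That's 3 components.

3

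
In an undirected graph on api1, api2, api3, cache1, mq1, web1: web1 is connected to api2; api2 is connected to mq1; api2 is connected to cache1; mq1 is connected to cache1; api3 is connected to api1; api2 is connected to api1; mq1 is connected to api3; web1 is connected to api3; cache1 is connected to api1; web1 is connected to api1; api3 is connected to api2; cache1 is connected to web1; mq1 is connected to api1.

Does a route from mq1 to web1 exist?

Explore from mq1.
Distance 1: reach api1, api2, api3, cache1.
Distance 2: reach web1.
Found web1.

Yes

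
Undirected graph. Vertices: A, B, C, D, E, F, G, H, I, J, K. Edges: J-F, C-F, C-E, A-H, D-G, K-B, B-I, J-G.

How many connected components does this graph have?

From A: component {A, H}.
From B: component {B, I, K}.
From C: component {C, D, E, F, G, J}.
That's 3 components.

3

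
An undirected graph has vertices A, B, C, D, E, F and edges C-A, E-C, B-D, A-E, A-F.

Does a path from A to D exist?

No

Explore from A.
Distance 1: reach C, E, F.
The search is exhausted without reaching D; it lies in a different component.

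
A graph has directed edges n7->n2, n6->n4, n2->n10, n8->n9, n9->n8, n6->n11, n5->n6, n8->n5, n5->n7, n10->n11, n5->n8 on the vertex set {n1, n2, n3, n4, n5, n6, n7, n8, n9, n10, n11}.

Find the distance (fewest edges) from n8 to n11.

3

Distance 0: n8.
Distance 1: n5, n9.
Distance 2: n6, n7.
Distance 3: n2, n4, n11 — contains n11.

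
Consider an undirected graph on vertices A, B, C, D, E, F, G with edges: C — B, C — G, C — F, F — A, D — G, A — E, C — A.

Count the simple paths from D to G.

D–G

1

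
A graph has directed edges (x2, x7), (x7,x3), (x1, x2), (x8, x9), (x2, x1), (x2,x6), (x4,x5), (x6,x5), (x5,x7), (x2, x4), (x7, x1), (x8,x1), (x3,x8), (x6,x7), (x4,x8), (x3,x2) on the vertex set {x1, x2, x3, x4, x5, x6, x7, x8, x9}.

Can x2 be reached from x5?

Yes

Explore from x5.
Distance 1: reach x7.
Distance 2: reach x1, x3.
Distance 3: reach x2, x8.
Found x2.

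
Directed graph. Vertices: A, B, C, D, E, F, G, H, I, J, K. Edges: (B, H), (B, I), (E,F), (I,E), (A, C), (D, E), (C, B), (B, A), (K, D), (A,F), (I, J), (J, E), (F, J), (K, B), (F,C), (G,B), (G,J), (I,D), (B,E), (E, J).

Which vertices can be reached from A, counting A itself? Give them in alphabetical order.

A, B, C, D, E, F, H, I, J

Start at A.
Its neighbours: C, F.
Then their neighbours: B, J.
Then next layer: E, H, I.
Then next layer: D.
Nothing further is reachable.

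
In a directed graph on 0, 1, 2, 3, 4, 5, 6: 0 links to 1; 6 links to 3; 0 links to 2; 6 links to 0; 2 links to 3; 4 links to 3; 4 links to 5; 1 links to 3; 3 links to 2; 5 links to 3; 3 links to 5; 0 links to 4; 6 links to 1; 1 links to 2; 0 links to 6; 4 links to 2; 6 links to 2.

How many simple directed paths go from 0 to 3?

0→1→2→3
0→1→3
0→2→3
0→4→2→3
0→4→3
0→4→5→3
0→6→1→2→3
0→6→1→3
0→6→2→3
0→6→3

10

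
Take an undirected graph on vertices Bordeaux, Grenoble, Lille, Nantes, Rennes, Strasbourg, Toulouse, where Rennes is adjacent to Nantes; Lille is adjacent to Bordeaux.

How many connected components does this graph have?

From Bordeaux: component {Bordeaux, Lille}.
From Grenoble: component {Grenoble}.
From Nantes: component {Nantes, Rennes}.
From Strasbourg: component {Strasbourg}.
From Toulouse: component {Toulouse}.
That's 5 components.

5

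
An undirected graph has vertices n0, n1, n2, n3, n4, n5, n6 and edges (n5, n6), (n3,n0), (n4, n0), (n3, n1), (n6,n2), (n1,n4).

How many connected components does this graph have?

2

From n0: component {n0, n1, n3, n4}.
From n2: component {n2, n5, n6}.
That's 2 components.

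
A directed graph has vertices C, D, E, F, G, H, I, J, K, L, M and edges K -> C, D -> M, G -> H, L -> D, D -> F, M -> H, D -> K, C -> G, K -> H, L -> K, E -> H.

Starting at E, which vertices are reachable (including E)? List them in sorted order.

E, H

Start at E.
Its neighbours: H.
Nothing further is reachable.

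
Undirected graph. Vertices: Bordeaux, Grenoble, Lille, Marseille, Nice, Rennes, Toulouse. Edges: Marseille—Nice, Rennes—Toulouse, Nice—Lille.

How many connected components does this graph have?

4

From Bordeaux: component {Bordeaux}.
From Grenoble: component {Grenoble}.
From Lille: component {Lille, Marseille, Nice}.
From Rennes: component {Rennes, Toulouse}.
That's 4 components.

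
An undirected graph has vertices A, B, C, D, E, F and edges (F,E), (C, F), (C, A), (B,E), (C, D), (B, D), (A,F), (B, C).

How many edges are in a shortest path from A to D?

2

Distance 0: A.
Distance 1: C, F.
Distance 2: B, D, E — contains D.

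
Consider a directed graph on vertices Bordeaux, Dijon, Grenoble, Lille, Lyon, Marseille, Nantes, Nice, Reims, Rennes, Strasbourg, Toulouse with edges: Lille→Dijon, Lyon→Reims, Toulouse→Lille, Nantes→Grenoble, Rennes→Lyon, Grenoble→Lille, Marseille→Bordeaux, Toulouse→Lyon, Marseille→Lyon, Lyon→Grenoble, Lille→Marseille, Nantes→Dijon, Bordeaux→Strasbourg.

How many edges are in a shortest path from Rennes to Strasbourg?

6

Distance 0: Rennes.
Distance 1: Lyon.
Distance 2: Grenoble, Reims.
Distance 3: Lille.
Distance 4: Dijon, Marseille.
Distance 5: Bordeaux.
Distance 6: Strasbourg — contains Strasbourg.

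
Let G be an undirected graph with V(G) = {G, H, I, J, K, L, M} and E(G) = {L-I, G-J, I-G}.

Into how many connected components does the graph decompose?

4

From G: component {G, I, J, L}.
From H: component {H}.
From K: component {K}.
From M: component {M}.
That's 4 components.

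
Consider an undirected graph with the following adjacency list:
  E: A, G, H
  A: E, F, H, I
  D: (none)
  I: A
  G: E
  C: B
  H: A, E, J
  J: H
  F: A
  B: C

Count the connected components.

From A: component {A, E, F, G, H, I, J}.
From B: component {B, C}.
From D: component {D}.
That's 3 components.

3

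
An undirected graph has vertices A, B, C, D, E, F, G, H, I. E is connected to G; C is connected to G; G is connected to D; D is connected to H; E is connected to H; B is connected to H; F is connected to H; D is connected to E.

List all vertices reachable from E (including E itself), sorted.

B, C, D, E, F, G, H

Start at E.
Its neighbours: D, G, H.
Then their neighbours: B, C, F.
Nothing further is reachable.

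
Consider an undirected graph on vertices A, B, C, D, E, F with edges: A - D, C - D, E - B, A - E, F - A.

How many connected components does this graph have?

1

From A: component {A, B, C, D, E, F}.
That's 1 component.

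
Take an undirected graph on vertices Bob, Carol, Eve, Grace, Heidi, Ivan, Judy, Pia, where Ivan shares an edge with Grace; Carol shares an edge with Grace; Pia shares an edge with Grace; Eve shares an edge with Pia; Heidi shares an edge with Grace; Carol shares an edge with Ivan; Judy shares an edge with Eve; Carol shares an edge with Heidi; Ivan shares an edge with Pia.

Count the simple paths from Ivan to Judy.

4

Ivan–Carol–Grace–Pia–Eve–Judy
Ivan–Carol–Heidi–Grace–Pia–Eve–Judy
Ivan–Grace–Pia–Eve–Judy
Ivan–Pia–Eve–Judy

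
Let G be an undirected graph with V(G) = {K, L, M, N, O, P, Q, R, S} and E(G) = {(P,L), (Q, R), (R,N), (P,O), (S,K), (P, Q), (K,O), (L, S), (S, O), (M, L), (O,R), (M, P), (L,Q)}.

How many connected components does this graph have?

From K: component {K, L, M, N, O, P, Q, R, S}.
That's 1 component.

1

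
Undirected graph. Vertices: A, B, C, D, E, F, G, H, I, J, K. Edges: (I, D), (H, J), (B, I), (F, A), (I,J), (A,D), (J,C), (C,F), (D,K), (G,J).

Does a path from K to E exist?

No

Explore from K.
Distance 1: reach D.
Distance 2: reach A, I.
Distance 3: reach B, F, J.
Distance 4: reach C, G, H.
The search is exhausted without reaching E; it lies in a different component.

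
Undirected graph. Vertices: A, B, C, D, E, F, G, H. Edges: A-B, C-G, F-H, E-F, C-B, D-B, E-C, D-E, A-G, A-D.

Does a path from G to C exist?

Yes

Explore from G.
Distance 1: reach A, C.
Found C.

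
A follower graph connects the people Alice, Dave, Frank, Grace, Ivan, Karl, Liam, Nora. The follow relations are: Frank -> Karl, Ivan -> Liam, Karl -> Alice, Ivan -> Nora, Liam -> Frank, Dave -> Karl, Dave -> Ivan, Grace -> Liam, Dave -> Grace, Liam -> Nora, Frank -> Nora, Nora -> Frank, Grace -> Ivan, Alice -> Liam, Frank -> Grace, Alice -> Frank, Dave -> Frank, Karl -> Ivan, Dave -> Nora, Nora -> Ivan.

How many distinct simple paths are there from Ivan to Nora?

Ivan→Liam→Frank→Nora
Ivan→Liam→Nora
Ivan→Nora

3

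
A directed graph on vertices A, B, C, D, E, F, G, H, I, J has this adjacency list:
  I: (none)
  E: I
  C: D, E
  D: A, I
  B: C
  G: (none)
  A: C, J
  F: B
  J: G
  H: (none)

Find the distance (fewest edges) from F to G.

Distance 0: F.
Distance 1: B.
Distance 2: C.
Distance 3: D, E.
Distance 4: A, I.
Distance 5: J.
Distance 6: G — contains G.

6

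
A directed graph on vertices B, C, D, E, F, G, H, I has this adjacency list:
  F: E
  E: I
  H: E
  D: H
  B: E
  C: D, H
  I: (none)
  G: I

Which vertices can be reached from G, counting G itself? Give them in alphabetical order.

G, I

Start at G.
Its neighbours: I.
Nothing further is reachable.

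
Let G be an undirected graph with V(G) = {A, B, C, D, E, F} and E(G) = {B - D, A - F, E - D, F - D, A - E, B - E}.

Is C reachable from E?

No

Explore from E.
Distance 1: reach A, B, D.
Distance 2: reach F.
The search is exhausted without reaching C; it lies in a different component.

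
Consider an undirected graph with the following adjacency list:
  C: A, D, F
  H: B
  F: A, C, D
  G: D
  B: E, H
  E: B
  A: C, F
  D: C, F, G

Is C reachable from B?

Explore from B.
Distance 1: reach E, H.
The search is exhausted without reaching C; it lies in a different component.

No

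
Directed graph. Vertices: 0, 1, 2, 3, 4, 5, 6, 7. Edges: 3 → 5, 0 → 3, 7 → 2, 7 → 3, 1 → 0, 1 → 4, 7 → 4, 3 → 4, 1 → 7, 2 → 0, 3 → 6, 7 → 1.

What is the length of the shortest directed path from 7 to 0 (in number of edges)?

2

Distance 0: 7.
Distance 1: 1, 2, 3, 4.
Distance 2: 0, 5, 6 — contains 0.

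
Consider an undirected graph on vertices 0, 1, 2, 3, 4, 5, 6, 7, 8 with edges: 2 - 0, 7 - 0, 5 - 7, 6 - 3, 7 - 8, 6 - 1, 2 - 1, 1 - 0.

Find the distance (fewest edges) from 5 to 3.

5

Distance 0: 5.
Distance 1: 7.
Distance 2: 0, 8.
Distance 3: 1, 2.
Distance 4: 6.
Distance 5: 3 — contains 3.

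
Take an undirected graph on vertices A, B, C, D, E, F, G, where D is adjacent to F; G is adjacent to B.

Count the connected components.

From A: component {A}.
From B: component {B, G}.
From C: component {C}.
From D: component {D, F}.
From E: component {E}.
That's 5 components.

5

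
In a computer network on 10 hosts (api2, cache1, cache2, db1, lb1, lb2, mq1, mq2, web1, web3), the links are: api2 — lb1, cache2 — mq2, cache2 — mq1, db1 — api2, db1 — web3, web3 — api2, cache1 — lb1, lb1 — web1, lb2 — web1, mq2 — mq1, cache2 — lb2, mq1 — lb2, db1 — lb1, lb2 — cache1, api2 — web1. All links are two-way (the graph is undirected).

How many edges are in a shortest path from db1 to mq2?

Distance 0: db1.
Distance 1: api2, lb1, web3.
Distance 2: cache1, web1.
Distance 3: lb2.
Distance 4: cache2, mq1.
Distance 5: mq2 — contains mq2.

5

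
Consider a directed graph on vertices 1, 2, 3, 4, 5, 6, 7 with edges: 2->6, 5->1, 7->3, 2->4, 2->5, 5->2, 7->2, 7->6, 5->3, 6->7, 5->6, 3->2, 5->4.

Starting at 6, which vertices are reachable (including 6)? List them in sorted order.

Start at 6.
Its neighbours: 7.
Then their neighbours: 2, 3.
Then next layer: 4, 5.
Then next layer: 1.
Every vertex is now reached.

1, 2, 3, 4, 5, 6, 7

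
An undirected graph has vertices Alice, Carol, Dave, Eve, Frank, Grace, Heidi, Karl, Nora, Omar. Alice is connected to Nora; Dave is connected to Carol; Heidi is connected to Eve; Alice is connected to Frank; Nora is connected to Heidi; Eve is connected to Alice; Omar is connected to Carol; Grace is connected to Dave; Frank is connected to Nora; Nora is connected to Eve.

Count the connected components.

3

From Alice: component {Alice, Eve, Frank, Heidi, Nora}.
From Carol: component {Carol, Dave, Grace, Omar}.
From Karl: component {Karl}.
That's 3 components.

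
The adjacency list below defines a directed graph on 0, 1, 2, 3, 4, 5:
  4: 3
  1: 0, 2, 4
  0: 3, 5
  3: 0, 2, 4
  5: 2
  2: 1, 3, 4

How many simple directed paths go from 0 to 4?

0→3→2→1→4
0→3→2→4
0→3→4
0→5→2→1→4
0→5→2→3→4
0→5→2→4

6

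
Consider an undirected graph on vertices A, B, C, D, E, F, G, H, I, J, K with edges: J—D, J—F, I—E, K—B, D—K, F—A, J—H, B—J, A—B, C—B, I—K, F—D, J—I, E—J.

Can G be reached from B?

No

Explore from B.
Distance 1: reach A, C, J, K.
Distance 2: reach D, E, F, H, I.
The search is exhausted without reaching G; it lies in a different component.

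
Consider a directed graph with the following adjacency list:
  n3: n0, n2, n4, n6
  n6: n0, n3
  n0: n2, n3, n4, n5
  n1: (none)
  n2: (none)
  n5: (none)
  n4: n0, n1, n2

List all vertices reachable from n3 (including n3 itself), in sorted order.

Start at n3.
Its neighbours: n0, n2, n4, n6.
Then their neighbours: n1, n5.
Every vertex is now reached.

n0, n1, n2, n3, n4, n5, n6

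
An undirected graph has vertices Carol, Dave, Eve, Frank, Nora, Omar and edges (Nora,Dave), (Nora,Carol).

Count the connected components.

From Carol: component {Carol, Dave, Nora}.
From Eve: component {Eve}.
From Frank: component {Frank}.
From Omar: component {Omar}.
That's 4 components.

4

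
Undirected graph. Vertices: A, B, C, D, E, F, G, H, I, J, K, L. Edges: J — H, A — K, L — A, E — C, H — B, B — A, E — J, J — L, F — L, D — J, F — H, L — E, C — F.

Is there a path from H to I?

Explore from H.
Distance 1: reach B, F, J.
Distance 2: reach A, C, D, E, L.
Distance 3: reach K.
The search is exhausted without reaching I; it lies in a different component.

No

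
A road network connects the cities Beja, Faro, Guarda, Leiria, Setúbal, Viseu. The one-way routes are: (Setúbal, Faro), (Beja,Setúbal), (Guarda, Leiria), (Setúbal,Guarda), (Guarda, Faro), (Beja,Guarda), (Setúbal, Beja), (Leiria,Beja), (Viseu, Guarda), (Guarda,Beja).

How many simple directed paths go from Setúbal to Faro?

3

Setúbal→Beja→Guarda→Faro
Setúbal→Faro
Setúbal→Guarda→Faro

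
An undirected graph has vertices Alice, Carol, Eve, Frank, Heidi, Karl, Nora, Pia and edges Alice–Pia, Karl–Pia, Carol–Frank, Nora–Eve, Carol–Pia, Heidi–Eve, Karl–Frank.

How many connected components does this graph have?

From Alice: component {Alice, Carol, Frank, Karl, Pia}.
From Eve: component {Eve, Heidi, Nora}.
That's 2 components.

2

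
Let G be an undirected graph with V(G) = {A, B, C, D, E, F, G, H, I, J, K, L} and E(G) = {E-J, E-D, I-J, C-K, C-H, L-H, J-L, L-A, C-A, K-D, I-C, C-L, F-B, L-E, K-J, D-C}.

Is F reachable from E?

Explore from E.
Distance 1: reach D, J, L.
Distance 2: reach A, C, H, I, K.
The search is exhausted without reaching F; it lies in a different component.

No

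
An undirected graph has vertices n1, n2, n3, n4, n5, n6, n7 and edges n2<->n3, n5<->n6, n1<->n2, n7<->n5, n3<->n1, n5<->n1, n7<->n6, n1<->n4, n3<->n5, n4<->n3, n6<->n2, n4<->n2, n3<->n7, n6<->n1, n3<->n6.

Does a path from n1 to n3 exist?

Yes

Explore from n1.
Distance 1: reach n2, n3, n4, n5, n6.
Found n3.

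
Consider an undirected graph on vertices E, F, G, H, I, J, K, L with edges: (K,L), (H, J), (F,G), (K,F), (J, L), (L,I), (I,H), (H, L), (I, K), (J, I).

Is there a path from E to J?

No

E has no edges, so nothing is reachable from it.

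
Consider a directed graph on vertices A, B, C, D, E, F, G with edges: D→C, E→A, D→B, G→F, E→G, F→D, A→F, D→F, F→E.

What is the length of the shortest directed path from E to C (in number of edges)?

4

Distance 0: E.
Distance 1: A, G.
Distance 2: F.
Distance 3: D.
Distance 4: B, C — contains C.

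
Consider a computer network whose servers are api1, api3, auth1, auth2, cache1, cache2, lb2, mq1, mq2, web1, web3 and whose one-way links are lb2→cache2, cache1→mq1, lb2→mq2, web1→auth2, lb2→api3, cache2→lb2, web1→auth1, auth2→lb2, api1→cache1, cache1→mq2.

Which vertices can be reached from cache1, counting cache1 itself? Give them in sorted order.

Start at cache1.
Its neighbours: mq1, mq2.
Nothing further is reachable.

cache1, mq1, mq2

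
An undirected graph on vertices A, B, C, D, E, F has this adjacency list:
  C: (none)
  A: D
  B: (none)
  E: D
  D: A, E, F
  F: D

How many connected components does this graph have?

From A: component {A, D, E, F}.
From B: component {B}.
From C: component {C}.
That's 3 components.

3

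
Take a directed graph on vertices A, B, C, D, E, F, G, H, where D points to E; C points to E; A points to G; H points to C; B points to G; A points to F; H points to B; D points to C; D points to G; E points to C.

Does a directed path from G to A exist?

No

G has no outgoing edges, so nothing is reachable from it.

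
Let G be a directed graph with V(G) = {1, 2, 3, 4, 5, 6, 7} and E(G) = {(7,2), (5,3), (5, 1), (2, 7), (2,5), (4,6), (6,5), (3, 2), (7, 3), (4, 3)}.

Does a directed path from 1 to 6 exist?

1 has no outgoing edges, so nothing is reachable from it.

No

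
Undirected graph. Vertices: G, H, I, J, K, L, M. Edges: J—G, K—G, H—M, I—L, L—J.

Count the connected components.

From G: component {G, I, J, K, L}.
From H: component {H, M}.
That's 2 components.

2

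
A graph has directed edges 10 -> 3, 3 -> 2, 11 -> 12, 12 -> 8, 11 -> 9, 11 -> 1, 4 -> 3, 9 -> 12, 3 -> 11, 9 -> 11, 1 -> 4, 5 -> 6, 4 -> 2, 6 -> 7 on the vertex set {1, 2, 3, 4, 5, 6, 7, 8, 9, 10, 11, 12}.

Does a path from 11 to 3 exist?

Explore from 11.
Distance 1: reach 1, 9, 12.
Distance 2: reach 4, 8.
Distance 3: reach 2, 3.
Found 3.

Yes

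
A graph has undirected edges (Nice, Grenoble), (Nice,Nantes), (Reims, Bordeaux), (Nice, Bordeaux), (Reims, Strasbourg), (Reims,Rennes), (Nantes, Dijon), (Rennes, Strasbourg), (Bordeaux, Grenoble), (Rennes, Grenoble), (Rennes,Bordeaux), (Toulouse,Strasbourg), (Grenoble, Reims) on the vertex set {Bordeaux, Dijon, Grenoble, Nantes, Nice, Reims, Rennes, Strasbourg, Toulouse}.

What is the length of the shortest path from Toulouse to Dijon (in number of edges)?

Distance 0: Toulouse.
Distance 1: Strasbourg.
Distance 2: Reims, Rennes.
Distance 3: Bordeaux, Grenoble.
Distance 4: Nice.
Distance 5: Nantes.
Distance 6: Dijon — contains Dijon.

6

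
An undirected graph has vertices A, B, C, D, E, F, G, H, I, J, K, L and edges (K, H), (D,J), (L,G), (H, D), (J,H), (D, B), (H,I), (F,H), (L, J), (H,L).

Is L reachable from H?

Explore from H.
Distance 1: reach D, F, I, J, K, L.
Found L.

Yes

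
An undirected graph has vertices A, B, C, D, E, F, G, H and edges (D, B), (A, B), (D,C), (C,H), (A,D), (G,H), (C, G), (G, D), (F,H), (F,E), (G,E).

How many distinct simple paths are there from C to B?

C–D–A–B
C–D–B
C–G–D–A–B
C–G–D–B
C–H–F–E–G–D–A–B
C–H–F–E–G–D–B
C–H–G–D–A–B
C–H–G–D–B

8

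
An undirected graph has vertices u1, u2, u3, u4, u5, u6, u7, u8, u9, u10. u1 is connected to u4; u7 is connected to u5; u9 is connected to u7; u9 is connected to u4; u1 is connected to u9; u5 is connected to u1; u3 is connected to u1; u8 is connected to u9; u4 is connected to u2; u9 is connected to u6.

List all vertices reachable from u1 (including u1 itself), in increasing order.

Start at u1.
Its neighbours: u3, u4, u5, u9.
Then their neighbours: u2, u6, u7, u8.
Nothing further is reachable.

u1, u2, u3, u4, u5, u6, u7, u8, u9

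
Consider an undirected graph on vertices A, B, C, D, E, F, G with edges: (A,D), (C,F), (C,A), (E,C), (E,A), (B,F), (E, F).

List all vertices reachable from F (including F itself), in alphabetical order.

Start at F.
Its neighbours: B, C, E.
Then their neighbours: A.
Then next layer: D.
Nothing further is reachable.

A, B, C, D, E, F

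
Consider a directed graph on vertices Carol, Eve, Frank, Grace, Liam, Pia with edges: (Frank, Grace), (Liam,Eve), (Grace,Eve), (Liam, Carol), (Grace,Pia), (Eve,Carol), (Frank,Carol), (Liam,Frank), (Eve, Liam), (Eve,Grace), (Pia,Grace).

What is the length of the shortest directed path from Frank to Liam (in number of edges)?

Distance 0: Frank.
Distance 1: Carol, Grace.
Distance 2: Eve, Pia.
Distance 3: Liam — contains Liam.

3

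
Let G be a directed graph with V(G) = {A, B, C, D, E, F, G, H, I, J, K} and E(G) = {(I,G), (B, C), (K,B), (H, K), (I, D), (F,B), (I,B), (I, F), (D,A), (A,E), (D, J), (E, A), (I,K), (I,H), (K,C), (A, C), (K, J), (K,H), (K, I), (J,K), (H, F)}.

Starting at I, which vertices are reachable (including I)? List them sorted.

A, B, C, D, E, F, G, H, I, J, K

Start at I.
Its neighbours: B, D, F, G, H, K.
Then their neighbours: A, C, J.
Then next layer: E.
Every vertex is now reached.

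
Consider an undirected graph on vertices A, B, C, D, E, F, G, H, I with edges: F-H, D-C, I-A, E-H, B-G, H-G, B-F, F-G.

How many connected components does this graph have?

From A: component {A, I}.
From B: component {B, E, F, G, H}.
From C: component {C, D}.
That's 3 components.

3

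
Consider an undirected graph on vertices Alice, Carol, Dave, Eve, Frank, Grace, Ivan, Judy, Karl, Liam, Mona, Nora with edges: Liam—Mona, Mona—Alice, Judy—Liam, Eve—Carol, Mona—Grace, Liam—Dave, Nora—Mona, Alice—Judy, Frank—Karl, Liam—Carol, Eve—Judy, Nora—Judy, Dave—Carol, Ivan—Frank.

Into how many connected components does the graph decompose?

From Alice: component {Alice, Carol, Dave, Eve, Grace, Judy, Liam, Mona, Nora}.
From Frank: component {Frank, Ivan, Karl}.
That's 2 components.

2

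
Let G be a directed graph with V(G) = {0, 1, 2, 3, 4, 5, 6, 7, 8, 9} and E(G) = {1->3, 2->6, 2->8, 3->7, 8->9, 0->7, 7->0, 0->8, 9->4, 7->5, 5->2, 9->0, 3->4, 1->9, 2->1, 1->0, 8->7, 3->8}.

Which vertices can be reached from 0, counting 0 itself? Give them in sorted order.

0, 1, 2, 3, 4, 5, 6, 7, 8, 9

Start at 0.
Its neighbours: 7, 8.
Then their neighbours: 5, 9.
Then next layer: 2, 4.
Then next layer: 1, 6.
Then next layer: 3.
Every vertex is now reached.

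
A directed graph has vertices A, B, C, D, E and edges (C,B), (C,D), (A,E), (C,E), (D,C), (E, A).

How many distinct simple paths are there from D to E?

D→C→E

1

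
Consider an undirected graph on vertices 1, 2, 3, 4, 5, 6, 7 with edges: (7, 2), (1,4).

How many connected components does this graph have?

5

From 1: component {1, 4}.
From 2: component {2, 7}.
From 3: component {3}.
From 5: component {5}.
From 6: component {6}.
That's 5 components.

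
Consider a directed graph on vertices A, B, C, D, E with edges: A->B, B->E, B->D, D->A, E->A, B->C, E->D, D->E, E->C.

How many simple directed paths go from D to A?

2

D→A
D→E→A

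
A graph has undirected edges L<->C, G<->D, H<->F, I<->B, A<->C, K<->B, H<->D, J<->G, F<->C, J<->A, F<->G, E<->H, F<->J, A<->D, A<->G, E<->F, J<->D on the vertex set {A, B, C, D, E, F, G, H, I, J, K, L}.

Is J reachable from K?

No

Explore from K.
Distance 1: reach B.
Distance 2: reach I.
The search is exhausted without reaching J; it lies in a different component.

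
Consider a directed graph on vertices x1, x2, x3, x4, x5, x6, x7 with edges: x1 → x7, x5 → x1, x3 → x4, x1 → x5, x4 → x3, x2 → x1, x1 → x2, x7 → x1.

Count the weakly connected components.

From x1: component {x1, x2, x5, x7}.
From x3: component {x3, x4}.
From x6: component {x6}.
That's 3 components.

3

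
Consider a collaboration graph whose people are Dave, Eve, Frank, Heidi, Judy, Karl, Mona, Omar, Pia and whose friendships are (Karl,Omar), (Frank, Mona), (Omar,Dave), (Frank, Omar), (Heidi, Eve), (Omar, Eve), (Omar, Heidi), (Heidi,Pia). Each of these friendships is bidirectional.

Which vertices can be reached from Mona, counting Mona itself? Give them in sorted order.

Dave, Eve, Frank, Heidi, Karl, Mona, Omar, Pia

Start at Mona.
Its neighbours: Frank.
Then their neighbours: Omar.
Then next layer: Dave, Eve, Heidi, Karl.
Then next layer: Pia.
Nothing further is reachable.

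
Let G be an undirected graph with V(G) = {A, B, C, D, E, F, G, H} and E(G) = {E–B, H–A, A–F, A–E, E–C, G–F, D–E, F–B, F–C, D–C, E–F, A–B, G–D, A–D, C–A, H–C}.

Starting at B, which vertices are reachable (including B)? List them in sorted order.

Start at B.
Its neighbours: A, E, F.
Then their neighbours: C, D, G, H.
Every vertex is now reached.

A, B, C, D, E, F, G, H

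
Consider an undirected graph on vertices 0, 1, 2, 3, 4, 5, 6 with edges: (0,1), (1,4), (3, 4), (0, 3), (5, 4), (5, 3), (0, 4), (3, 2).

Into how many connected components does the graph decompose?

2

From 0: component {0, 1, 2, 3, 4, 5}.
From 6: component {6}.
That's 2 components.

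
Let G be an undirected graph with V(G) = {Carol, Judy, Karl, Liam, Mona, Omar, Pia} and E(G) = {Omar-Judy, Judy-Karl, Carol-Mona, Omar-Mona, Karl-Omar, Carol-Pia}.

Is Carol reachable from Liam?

Liam has no edges, so nothing is reachable from it.

No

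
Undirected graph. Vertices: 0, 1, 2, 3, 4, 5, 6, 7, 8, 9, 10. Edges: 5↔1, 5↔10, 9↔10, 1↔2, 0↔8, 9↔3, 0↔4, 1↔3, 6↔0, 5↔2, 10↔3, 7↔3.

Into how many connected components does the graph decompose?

2

From 0: component {0, 4, 6, 8}.
From 1: component {1, 2, 3, 5, 7, 9, 10}.
That's 2 components.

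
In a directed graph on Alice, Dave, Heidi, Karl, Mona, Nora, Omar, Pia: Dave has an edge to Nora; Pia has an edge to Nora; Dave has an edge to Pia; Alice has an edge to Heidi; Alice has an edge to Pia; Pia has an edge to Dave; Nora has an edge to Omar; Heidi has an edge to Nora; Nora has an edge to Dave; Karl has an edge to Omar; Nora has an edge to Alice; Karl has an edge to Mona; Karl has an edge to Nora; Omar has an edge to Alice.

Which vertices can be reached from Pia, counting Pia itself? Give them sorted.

Start at Pia.
Its neighbours: Dave, Nora.
Then their neighbours: Alice, Omar.
Then next layer: Heidi.
Nothing further is reachable.

Alice, Dave, Heidi, Nora, Omar, Pia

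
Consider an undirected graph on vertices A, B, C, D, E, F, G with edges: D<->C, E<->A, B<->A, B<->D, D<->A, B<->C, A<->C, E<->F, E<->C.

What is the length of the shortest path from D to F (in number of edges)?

Distance 0: D.
Distance 1: A, B, C.
Distance 2: E.
Distance 3: F — contains F.

3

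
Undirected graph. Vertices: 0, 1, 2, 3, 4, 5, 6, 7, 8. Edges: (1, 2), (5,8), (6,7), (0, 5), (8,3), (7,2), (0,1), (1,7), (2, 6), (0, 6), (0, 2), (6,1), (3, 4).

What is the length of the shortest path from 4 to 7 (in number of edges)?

Distance 0: 4.
Distance 1: 3.
Distance 2: 8.
Distance 3: 5.
Distance 4: 0.
Distance 5: 1, 2, 6.
Distance 6: 7 — contains 7.

6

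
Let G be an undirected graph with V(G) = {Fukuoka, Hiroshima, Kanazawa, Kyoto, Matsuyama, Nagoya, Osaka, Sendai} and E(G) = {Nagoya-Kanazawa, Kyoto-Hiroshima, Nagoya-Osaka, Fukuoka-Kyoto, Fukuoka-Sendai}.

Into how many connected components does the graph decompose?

3

From Fukuoka: component {Fukuoka, Hiroshima, Kyoto, Sendai}.
From Kanazawa: component {Kanazawa, Nagoya, Osaka}.
From Matsuyama: component {Matsuyama}.
That's 3 components.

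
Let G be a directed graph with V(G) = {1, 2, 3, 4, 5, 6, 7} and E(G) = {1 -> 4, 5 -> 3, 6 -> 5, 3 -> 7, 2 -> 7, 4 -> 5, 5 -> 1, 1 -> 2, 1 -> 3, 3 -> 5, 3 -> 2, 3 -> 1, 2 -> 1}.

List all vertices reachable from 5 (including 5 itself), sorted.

Start at 5.
Its neighbours: 1, 3.
Then their neighbours: 2, 4, 7.
Nothing further is reachable.

1, 2, 3, 4, 5, 7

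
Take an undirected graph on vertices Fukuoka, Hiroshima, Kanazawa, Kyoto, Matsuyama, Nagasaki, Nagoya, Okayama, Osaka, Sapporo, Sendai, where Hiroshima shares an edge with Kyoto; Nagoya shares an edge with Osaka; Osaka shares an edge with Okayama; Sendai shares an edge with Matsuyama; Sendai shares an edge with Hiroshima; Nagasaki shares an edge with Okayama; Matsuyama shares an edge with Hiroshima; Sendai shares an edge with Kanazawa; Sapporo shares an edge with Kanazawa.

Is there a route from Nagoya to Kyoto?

Explore from Nagoya.
Distance 1: reach Osaka.
Distance 2: reach Okayama.
Distance 3: reach Nagasaki.
The search is exhausted without reaching Kyoto; it lies in a different component.

No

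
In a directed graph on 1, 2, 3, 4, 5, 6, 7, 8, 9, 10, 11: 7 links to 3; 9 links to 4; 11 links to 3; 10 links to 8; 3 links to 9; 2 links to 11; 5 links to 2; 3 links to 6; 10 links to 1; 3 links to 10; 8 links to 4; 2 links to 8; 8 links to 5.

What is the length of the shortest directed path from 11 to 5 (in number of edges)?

Distance 0: 11.
Distance 1: 3.
Distance 2: 6, 9, 10.
Distance 3: 1, 4, 8.
Distance 4: 5 — contains 5.

4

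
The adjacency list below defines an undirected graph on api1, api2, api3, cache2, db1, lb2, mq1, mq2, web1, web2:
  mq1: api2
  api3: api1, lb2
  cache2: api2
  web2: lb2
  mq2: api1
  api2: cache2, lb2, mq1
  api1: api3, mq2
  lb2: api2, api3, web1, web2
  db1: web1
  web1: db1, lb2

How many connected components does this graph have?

1

From api1: component {api1, api2, api3, cache2, db1, lb2, mq1, mq2, web1, web2}.
That's 1 component.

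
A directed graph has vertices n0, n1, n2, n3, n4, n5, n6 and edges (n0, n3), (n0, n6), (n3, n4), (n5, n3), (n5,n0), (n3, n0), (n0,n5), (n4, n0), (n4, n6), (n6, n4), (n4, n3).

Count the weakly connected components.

From n0: component {n0, n3, n4, n5, n6}.
From n1: component {n1}.
From n2: component {n2}.
That's 3 components.

3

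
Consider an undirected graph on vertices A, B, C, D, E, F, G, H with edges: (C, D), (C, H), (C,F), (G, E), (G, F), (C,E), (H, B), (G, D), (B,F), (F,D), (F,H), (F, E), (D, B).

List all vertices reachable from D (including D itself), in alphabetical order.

B, C, D, E, F, G, H

Start at D.
Its neighbours: B, C, F, G.
Then their neighbours: E, H.
Nothing further is reachable.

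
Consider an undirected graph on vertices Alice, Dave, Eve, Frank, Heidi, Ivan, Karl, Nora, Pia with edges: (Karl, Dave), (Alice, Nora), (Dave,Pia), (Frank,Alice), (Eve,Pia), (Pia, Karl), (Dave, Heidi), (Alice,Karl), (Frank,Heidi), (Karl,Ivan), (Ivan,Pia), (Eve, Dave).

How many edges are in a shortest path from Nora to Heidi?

Distance 0: Nora.
Distance 1: Alice.
Distance 2: Frank, Karl.
Distance 3: Dave, Heidi, Ivan, Pia — contains Heidi.

3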